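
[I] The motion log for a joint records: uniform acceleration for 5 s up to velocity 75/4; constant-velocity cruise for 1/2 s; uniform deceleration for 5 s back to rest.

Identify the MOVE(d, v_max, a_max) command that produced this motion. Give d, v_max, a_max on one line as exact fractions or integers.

a_max = (75/4)/5 = 15/4
d_a = ½·75/4·5 = 375/8; d_c = 75/4·1/2 = 75/8
d = 2·375/8 + 75/8 = 825/8
t_c = 1/2 > 0 so v_max = 75/4

d=825/8 v_max=75/4 a_max=15/4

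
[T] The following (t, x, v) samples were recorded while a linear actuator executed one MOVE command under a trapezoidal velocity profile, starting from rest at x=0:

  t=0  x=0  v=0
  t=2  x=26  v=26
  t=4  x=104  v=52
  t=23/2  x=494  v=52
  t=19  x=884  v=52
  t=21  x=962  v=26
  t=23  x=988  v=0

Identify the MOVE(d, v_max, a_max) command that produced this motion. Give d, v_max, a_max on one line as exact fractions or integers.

d=988 v_max=52 a_max=13

final state: t=23, x=988, v=0 → d = 988
a_max = (26−0)/(2−0) = 13
max v = 52 over t∈[4,19] → v_max = 52
check: 52·(4+15) = 988 ✓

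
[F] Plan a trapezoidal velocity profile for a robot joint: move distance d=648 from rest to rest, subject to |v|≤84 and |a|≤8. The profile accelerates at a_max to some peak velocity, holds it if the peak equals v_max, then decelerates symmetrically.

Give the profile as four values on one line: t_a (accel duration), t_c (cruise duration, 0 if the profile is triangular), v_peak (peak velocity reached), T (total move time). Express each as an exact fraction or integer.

(v_max)²/a_max = 84²/8 = 882
648 < 882 ⇒ no cruise
v_peak = √(648·8) = √5184 = 72
t_a = 72/8 = 9; t_c = 0
T = 2·9 = 18

t_a=9 t_c=0 v_peak=72 T=18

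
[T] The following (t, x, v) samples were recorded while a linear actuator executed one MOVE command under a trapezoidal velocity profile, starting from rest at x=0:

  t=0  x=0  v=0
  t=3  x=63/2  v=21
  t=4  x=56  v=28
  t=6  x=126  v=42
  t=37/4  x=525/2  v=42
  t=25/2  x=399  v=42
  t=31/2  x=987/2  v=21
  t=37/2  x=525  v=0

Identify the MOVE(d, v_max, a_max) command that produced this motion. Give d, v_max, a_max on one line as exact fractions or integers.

d=525 v_max=42 a_max=7

final state: t=37/2, x=525, v=0 → d = 525
a_max = (21−0)/(3−0) = 7
max v = 42 over t∈[6,25/2] → v_max = 42
check: 42·(6+13/2) = 525 ✓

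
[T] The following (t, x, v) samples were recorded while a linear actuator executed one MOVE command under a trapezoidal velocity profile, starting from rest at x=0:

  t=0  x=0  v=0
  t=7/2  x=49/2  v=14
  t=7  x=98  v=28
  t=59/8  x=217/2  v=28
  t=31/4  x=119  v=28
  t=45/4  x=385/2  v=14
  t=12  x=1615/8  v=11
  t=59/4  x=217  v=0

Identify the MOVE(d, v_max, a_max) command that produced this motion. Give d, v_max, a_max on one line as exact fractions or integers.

d=217 v_max=28 a_max=4

final state: t=59/4, x=217, v=0 → d = 217
a_max = (14−0)/(7/2−0) = 4
max v = 28 over t∈[7,31/4] → v_max = 28
check: 28·(7+3/4) = 217 ✓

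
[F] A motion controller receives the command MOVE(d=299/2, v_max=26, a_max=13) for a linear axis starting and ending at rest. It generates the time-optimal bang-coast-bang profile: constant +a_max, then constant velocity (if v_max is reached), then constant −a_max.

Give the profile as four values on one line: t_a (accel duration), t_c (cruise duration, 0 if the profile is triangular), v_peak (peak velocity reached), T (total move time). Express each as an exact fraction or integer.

v_max²/a_max = 26²/13 = 52
299/2 ≥ 52 → trapezoidal
t_a = 26/13 = 2; v_peak = 26
d_cruise = 299/2 − 52 = 195/2; t_c = (195/2)/26 = 15/4
T = 2·2 + 15/4 = 31/4

t_a=2 t_c=15/4 v_peak=26 T=31/4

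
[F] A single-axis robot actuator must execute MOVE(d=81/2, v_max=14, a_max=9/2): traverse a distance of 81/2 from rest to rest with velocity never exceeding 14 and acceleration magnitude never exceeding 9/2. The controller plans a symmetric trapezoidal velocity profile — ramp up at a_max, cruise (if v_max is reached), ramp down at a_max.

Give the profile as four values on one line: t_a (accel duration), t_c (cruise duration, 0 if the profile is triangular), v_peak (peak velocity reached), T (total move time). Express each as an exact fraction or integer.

t_a=3 t_c=0 v_peak=27/2 T=6

v_max²/a_max = 14²/(9/2) = 392/9
81/2 < 392/9 so t_c = 0
v_peak = √(81/2·9/2) = √(729/4) = 27/2
t_a = (27/2)/(9/2) = 3; t_c = 0
T = 2·3 = 6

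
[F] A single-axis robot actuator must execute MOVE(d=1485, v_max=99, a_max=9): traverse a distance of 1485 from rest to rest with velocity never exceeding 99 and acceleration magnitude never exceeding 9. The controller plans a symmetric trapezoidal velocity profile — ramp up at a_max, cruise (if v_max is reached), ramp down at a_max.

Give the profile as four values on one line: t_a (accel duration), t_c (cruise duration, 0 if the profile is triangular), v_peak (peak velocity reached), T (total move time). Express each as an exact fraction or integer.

t_a=11 t_c=4 v_peak=99 T=26

(v_max)²/a_max = 99²/9 = 1089
1485 ≥ 1089 ⇒ cruise phase
t_a = 99/9 = 11; v_peak = 99
d_cruise = 1485 − 1089 = 396; t_c = 396/99 = 4
T = 2·11 + 4 = 26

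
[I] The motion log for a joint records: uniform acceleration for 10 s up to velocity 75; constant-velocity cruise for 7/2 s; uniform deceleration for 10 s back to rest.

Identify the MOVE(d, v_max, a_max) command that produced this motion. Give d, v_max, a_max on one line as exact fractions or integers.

a_max = 75/10 = 15/2
d_a = ½·75·10 = 375; d_c = 75·7/2 = 525/2
d = 2·375 + 525/2 = 2025/2
t_c = 7/2 > 0 so v_max = 75

d=2025/2 v_max=75 a_max=15/2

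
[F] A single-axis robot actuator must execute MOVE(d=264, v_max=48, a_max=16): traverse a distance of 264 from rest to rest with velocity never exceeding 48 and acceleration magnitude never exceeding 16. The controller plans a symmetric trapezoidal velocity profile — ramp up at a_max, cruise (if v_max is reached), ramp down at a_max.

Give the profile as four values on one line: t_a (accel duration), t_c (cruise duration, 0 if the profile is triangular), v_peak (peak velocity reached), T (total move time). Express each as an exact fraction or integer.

(v_max)²/a_max = 48²/16 = 144
264 ≥ 144 so v_max reached
t_a = 48/16 = 3; v_peak = 48
d_cruise = 264 − 144 = 120; t_c = 120/48 = 5/2
T = 2·3 + 5/2 = 17/2

t_a=3 t_c=5/2 v_peak=48 T=17/2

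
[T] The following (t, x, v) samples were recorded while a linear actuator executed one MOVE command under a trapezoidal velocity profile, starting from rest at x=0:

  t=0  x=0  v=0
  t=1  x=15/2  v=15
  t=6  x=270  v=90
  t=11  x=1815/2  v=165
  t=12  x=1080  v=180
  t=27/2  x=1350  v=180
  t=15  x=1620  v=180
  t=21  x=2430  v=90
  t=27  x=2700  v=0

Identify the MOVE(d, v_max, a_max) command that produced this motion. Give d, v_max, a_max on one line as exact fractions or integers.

final state: t=27, x=2700, v=0 → d = 2700
a_max = (15−0)/(1−0) = 15
max v = 180 over t∈[12,15] → v_max = 180
check: 180·(12+3) = 2700 ✓

d=2700 v_max=180 a_max=15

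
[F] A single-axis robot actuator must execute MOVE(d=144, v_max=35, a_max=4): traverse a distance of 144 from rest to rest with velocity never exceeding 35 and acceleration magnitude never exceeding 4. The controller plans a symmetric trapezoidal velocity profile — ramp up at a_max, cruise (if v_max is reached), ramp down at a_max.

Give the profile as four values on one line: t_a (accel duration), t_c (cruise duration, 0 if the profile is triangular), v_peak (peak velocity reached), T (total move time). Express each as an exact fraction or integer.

t_a=6 t_c=0 v_peak=24 T=12

v_max²/a_max = 35²/4 = 1225/4
144 < 1225/4 ⇒ no cruise
v_peak = √(144·4) = √576 = 24
t_a = 24/4 = 6; t_c = 0
T = 2·6 = 12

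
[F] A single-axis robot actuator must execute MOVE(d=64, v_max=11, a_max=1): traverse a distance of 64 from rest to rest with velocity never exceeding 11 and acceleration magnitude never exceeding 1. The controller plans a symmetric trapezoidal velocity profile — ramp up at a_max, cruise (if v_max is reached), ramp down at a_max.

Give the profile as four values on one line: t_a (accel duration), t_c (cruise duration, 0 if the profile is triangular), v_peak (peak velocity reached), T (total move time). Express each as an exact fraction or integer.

t_a=8 t_c=0 v_peak=8 T=16

v_max²/a_max = 11²/1 = 121
64 < 121 ⇒ no cruise
v_peak = √(64·1) = √64 = 8
t_a = 8/1 = 8; t_c = 0
T = 2·8 = 16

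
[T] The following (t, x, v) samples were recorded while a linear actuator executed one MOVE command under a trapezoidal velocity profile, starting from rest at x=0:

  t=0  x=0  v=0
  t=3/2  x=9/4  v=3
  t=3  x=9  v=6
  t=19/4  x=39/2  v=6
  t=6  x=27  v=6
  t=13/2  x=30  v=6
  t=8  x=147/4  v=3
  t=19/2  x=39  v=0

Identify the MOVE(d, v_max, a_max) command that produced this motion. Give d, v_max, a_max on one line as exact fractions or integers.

d=39 v_max=6 a_max=2

final state: t=19/2, x=39, v=0 → d = 39
a_max = (3−0)/(3/2−0) = 2
max v = 6 over t∈[3,13/2] → v_max = 6
check: 6·(3+7/2) = 39 ✓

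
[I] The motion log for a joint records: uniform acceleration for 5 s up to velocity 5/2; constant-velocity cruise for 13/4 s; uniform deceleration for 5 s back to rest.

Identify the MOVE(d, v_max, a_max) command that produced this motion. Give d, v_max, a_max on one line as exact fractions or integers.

a_max = (5/2)/5 = 1/2
d_a = ½·5/2·5 = 25/4; d_c = 5/2·13/4 = 65/8
d = 2·25/4 + 65/8 = 165/8
t_c = 13/4 > 0 ⇒ limit active, v_max = 5/2

d=165/8 v_max=5/2 a_max=1/2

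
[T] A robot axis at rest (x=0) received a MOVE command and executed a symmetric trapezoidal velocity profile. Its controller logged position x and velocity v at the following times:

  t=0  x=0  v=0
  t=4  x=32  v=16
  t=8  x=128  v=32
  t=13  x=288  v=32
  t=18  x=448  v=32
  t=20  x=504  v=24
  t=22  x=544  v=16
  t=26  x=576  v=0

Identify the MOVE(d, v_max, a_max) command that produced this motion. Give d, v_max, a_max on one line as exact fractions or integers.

d=576 v_max=32 a_max=4

final state: t=26, x=576, v=0 → d = 576
a_max = (16−0)/(4−0) = 4
max v = 32 over t∈[8,18] → v_max = 32
check: 32·(8+10) = 576 ✓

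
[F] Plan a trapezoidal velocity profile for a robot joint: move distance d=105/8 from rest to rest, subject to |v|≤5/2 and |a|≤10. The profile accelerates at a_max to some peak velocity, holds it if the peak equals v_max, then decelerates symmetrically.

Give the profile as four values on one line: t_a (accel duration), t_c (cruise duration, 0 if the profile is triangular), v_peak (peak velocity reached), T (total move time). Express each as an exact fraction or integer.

v_max²/a_max = (5/2)²/10 = 5/8
105/8 ≥ 5/8 so v_max reached
t_a = (5/2)/10 = 1/4; v_peak = 5/2
d_cruise = 105/8 − 5/8 = 25/2; t_c = (25/2)/(5/2) = 5
T = 2·1/4 + 5 = 11/2

t_a=1/4 t_c=5 v_peak=5/2 T=11/2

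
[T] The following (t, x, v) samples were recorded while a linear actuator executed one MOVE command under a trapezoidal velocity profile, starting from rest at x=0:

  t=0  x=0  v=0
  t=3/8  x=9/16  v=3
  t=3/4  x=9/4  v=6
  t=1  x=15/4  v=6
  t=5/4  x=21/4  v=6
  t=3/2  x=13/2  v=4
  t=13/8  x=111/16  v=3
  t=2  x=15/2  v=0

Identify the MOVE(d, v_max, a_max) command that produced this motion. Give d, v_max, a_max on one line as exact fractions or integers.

final state: t=2, x=15/2, v=0 → d = 15/2
a_max = (3−0)/(3/8−0) = 8
max v = 6 over t∈[3/4,5/4] → v_max = 6
check: 6·(3/4+1/2) = 15/2 ✓

d=15/2 v_max=6 a_max=8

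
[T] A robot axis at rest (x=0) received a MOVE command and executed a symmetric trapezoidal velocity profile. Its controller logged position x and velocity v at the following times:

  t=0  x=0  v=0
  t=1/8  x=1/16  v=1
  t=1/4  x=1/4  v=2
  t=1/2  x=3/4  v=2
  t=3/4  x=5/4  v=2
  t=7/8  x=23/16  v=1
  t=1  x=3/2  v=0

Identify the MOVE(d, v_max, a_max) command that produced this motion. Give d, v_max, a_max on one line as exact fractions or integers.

final state: t=1, x=3/2, v=0 → d = 3/2
a_max = (1−0)/(1/8−0) = 8
max v = 2 over t∈[1/4,3/4] → v_max = 2
check: 2·(1/4+1/2) = 3/2 ✓

d=3/2 v_max=2 a_max=8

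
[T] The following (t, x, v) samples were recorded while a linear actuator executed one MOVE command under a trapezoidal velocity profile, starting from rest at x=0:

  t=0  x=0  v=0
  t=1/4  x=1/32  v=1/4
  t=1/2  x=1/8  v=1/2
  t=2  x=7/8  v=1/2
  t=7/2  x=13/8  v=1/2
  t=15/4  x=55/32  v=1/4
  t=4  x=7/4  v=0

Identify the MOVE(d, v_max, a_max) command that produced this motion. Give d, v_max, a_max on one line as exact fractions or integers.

final state: t=4, x=7/4, v=0 → d = 7/4
a_max = (1/4−0)/(1/4−0) = 1
max v = 1/2 over t∈[1/2,7/2] → v_max = 1/2
check: 1/2·(1/2+3) = 7/4 ✓

d=7/4 v_max=1/2 a_max=1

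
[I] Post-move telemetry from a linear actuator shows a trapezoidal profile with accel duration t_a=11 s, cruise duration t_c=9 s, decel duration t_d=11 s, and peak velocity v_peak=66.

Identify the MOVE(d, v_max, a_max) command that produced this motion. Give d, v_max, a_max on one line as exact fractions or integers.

a_max = 66/11 = 6
d_a = ½·66·11 = 363; d_c = 66·9 = 594
d = 2·363 + 594 = 1320
t_c = 9 > 0 so v_max = 66

d=1320 v_max=66 a_max=6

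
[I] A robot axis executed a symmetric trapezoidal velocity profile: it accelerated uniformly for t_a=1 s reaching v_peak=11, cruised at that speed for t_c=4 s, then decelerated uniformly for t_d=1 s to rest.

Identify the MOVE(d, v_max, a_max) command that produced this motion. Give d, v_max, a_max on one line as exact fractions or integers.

d=55 v_max=11 a_max=11

a_max = 11/1 = 11
d_a = ½·11·1 = 11/2; d_c = 11·4 = 44
d = 2·11/2 + 44 = 55
t_c = 4 > 0 so v_max = 11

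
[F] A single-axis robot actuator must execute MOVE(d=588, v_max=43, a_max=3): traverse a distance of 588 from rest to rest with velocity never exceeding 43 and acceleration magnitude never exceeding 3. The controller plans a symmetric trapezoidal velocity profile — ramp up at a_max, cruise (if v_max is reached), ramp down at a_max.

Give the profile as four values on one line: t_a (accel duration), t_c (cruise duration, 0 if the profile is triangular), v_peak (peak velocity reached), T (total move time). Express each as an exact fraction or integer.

v_max²/a_max = 43²/3 = 1849/3
588 < 1849/3 so t_c = 0
v_peak = √(588·3) = √1764 = 42
t_a = 42/3 = 14; t_c = 0
T = 2·14 = 28

t_a=14 t_c=0 v_peak=42 T=28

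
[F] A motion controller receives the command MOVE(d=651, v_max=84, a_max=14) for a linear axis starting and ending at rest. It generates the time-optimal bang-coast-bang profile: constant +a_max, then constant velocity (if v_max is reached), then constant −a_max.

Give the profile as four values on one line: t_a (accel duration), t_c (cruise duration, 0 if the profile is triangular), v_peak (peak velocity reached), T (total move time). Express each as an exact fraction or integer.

(v_max)²/a_max = 84²/14 = 504
651 ≥ 504 → trapezoidal
t_a = 84/14 = 6; v_peak = 84
d_cruise = 651 − 504 = 147; t_c = 147/84 = 7/4
T = 2·6 + 7/4 = 55/4

t_a=6 t_c=7/4 v_peak=84 T=55/4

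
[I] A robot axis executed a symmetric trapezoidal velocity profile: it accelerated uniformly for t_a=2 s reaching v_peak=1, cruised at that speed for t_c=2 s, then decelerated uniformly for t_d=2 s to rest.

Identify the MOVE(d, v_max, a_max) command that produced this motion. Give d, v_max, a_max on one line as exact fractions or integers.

d=4 v_max=1 a_max=1/2

a_max = 1/2
d_a = ½·1·2 = 1; d_c = 1·2 = 2
d = 2·1 + 2 = 4
t_c = 2 > 0 → v_max = v_peak = 1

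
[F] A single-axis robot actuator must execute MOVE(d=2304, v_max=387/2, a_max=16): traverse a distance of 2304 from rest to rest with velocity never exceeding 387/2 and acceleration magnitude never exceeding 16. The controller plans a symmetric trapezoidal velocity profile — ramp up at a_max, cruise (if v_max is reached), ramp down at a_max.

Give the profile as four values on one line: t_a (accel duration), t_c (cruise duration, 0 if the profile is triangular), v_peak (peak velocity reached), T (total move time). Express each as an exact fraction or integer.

t_a=12 t_c=0 v_peak=192 T=24

vₘ²/aₘ = (387/2)²/16 = 149769/64
2304 < 149769/64 → triangular
v_peak = √(2304·16) = √36864 = 192
t_a = 192/16 = 12; t_c = 0
T = 2·12 = 24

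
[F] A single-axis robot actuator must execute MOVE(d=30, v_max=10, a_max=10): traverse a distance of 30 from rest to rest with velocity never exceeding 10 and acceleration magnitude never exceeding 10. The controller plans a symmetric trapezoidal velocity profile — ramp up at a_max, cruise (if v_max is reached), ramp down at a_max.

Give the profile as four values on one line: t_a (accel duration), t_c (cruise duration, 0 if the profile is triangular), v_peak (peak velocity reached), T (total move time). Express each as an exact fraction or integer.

v_max²/a_max = 10²/10 = 10
30 ≥ 10 ⇒ cruise phase
t_a = 10/10 = 1; v_peak = 10
d_cruise = 30 − 10 = 20; t_c = 20/10 = 2
T = 2·1 + 2 = 4

t_a=1 t_c=2 v_peak=10 T=4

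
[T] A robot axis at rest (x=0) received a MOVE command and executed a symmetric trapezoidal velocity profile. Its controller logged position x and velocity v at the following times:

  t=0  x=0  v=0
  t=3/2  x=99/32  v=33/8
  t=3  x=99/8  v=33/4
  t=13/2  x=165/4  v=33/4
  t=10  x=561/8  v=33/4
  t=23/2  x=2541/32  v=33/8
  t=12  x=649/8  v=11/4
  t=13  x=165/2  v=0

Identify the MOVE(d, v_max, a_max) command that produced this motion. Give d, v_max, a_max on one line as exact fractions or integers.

d=165/2 v_max=33/4 a_max=11/4

final state: t=13, x=165/2, v=0 → d = 165/2
a_max = (33/8−0)/(3/2−0) = 11/4
max v = 33/4 over t∈[3,10] → v_max = 33/4
check: 33/4·(3+7) = 165/2 ✓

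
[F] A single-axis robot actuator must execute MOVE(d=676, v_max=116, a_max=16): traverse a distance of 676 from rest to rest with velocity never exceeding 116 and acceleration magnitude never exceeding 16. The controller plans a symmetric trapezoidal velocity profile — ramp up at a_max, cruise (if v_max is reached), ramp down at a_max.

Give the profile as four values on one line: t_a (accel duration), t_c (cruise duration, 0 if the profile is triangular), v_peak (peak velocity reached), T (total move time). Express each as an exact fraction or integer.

t_a=13/2 t_c=0 v_peak=104 T=13

(v_max)²/a_max = 116²/16 = 841
676 < 841 ⇒ no cruise
v_peak = √(676·16) = √10816 = 104
t_a = 104/16 = 13/2; t_c = 0
T = 2·13/2 = 13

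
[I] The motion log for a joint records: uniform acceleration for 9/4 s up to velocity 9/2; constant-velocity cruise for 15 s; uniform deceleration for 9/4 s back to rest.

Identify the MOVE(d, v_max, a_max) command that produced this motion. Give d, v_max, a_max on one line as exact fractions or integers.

a_max = (9/2)/(9/4) = 2
d_a = ½·9/2·9/4 = 81/16; d_c = 9/2·15 = 135/2
d = 2·81/16 + 135/2 = 621/8
t_c = 15 > 0 so v_max = 9/2

d=621/8 v_max=9/2 a_max=2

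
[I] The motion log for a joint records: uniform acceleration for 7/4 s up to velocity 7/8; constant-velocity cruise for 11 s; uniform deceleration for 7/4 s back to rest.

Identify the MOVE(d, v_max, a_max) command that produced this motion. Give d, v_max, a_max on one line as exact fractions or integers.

a_max = (7/8)/(7/4) = 1/2
d_a = ½·7/8·7/4 = 49/64; d_c = 7/8·11 = 77/8
d = 2·49/64 + 77/8 = 357/32
t_c = 11 > 0 ⇒ limit active, v_max = 7/8

d=357/32 v_max=7/8 a_max=1/2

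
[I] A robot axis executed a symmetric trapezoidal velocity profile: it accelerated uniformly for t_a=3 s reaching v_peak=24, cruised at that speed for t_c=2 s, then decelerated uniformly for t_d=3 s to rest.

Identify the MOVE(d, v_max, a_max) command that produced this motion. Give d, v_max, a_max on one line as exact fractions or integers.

a_max = 24/3 = 8
d_a = ½·24·3 = 36; d_c = 24·2 = 48
d = 2·36 + 48 = 120
t_c = 2 > 0 → v_max = v_peak = 24

d=120 v_max=24 a_max=8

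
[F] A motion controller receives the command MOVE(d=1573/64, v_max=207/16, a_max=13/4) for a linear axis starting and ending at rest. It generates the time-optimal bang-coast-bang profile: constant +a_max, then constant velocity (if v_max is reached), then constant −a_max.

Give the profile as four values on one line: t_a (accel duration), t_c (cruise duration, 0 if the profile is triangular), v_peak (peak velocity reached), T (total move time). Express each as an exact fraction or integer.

t_a=11/4 t_c=0 v_peak=143/16 T=11/2

(v_max)²/a_max = (207/16)²/(13/4) = 42849/832
1573/64 < 42849/832 → triangular
v_peak = √(1573/64·13/4) = √(20449/256) = 143/16
t_a = (143/16)/(13/4) = 11/4; t_c = 0
T = 2·11/4 = 11/2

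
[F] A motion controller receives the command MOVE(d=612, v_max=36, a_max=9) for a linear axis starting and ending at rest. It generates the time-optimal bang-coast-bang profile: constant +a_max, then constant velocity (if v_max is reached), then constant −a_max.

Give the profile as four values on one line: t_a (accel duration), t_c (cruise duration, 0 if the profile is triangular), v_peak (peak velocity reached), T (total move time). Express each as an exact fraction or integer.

vₘ²/aₘ = 36²/9 = 144
612 ≥ 144 so v_max reached
t_a = 36/9 = 4; v_peak = 36
d_cruise = 612 − 144 = 468; t_c = 468/36 = 13
T = 2·4 + 13 = 21

t_a=4 t_c=13 v_peak=36 T=21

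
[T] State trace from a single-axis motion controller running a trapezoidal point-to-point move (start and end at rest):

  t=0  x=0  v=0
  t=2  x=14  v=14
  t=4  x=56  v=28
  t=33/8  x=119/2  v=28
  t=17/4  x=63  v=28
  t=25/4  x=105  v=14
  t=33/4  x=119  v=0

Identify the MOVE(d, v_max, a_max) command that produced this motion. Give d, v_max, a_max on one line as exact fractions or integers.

final state: t=33/4, x=119, v=0 → d = 119
a_max = (14−0)/(2−0) = 7
max v = 28 over t∈[4,17/4] → v_max = 28
check: 28·(4+1/4) = 119 ✓

d=119 v_max=28 a_max=7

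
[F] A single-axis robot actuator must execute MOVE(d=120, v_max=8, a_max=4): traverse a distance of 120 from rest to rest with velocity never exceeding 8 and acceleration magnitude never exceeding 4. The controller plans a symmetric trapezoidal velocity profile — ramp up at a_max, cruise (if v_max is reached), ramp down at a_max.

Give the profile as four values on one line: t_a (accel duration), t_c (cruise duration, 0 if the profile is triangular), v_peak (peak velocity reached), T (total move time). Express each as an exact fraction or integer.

(v_max)²/a_max = 8²/4 = 16
120 ≥ 16 so v_max reached
t_a = 8/4 = 2; v_peak = 8
d_cruise = 120 − 16 = 104; t_c = 104/8 = 13
T = 2·2 + 13 = 17

t_a=2 t_c=13 v_peak=8 T=17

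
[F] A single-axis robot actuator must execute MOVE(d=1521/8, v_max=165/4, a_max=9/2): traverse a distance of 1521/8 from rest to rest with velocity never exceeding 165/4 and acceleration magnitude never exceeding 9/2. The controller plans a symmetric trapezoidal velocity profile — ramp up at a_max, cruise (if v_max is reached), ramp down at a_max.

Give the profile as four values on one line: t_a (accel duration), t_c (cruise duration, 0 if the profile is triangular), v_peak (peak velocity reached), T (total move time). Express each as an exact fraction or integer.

v_max²/a_max = (165/4)²/(9/2) = 3025/8
1521/8 < 3025/8 → triangular
v_peak = √(1521/8·9/2) = √(13689/16) = 117/4
t_a = (117/4)/(9/2) = 13/2; t_c = 0
T = 2·13/2 = 13

t_a=13/2 t_c=0 v_peak=117/4 T=13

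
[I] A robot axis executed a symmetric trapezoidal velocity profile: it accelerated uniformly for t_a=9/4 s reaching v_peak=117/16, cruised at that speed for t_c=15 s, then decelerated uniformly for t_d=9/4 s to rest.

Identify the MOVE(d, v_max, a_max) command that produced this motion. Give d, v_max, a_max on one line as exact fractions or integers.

a_max = (117/16)/(9/4) = 13/4
d_a = ½·117/16·9/4 = 1053/128; d_c = 117/16·15 = 1755/16
d = 2·1053/128 + 1755/16 = 8073/64
t_c = 15 > 0 ⇒ limit active, v_max = 117/16

d=8073/64 v_max=117/16 a_max=13/4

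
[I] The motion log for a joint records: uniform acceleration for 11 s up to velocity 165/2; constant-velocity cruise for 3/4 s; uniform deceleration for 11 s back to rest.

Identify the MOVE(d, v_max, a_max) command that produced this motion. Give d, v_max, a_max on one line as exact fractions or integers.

a_max = (165/2)/11 = 15/2
d_a = ½·165/2·11 = 1815/4; d_c = 165/2·3/4 = 495/8
d = 2·1815/4 + 495/8 = 7755/8
t_c = 3/4 > 0 ⇒ limit active, v_max = 165/2

d=7755/8 v_max=165/2 a_max=15/2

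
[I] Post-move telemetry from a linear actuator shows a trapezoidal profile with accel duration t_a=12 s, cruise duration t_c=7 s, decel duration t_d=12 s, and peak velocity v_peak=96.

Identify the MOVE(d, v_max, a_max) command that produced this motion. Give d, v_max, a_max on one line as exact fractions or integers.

a_max = 96/12 = 8
d_a = ½·96·12 = 576; d_c = 96·7 = 672
d = 2·576 + 672 = 1824
t_c = 7 > 0 so v_max = 96

d=1824 v_max=96 a_max=8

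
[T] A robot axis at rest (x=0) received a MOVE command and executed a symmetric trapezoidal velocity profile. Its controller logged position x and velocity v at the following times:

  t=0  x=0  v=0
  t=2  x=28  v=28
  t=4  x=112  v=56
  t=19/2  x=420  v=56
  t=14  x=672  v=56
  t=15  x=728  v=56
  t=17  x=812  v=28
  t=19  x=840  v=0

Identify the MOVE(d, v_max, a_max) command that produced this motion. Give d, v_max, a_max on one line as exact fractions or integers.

final state: t=19, x=840, v=0 → d = 840
a_max = (28−0)/(2−0) = 14
max v = 56 over t∈[4,15] → v_max = 56
check: 56·(4+11) = 840 ✓

d=840 v_max=56 a_max=14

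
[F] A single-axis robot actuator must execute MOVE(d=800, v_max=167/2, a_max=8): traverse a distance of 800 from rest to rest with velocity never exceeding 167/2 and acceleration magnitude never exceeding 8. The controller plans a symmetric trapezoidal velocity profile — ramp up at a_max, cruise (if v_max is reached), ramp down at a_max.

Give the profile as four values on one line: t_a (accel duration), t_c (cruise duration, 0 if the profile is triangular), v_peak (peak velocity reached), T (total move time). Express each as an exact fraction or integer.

(v_max)²/a_max = (167/2)²/8 = 27889/32
800 < 27889/32 ⇒ no cruise
v_peak = √(800·8) = √6400 = 80
t_a = 80/8 = 10; t_c = 0
T = 2·10 = 20

t_a=10 t_c=0 v_peak=80 T=20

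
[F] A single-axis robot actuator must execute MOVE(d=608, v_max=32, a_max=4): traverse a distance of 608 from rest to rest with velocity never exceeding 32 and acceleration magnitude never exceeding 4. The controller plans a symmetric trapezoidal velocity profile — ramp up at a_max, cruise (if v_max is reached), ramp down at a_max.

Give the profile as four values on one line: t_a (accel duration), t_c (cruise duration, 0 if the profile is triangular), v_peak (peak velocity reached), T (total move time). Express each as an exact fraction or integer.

v_max²/a_max = 32²/4 = 256
608 ≥ 256 so v_max reached
t_a = 32/4 = 8; v_peak = 32
d_cruise = 608 − 256 = 352; t_c = 352/32 = 11
T = 2·8 + 11 = 27

t_a=8 t_c=11 v_peak=32 T=27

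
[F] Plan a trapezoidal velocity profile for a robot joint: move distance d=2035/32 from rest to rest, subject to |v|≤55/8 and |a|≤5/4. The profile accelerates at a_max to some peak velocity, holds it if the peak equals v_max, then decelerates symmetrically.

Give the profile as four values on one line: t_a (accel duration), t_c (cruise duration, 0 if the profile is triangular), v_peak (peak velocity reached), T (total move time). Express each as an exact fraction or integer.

t_a=11/2 t_c=15/4 v_peak=55/8 T=59/4

vₘ²/aₘ = (55/8)²/(5/4) = 605/16
2035/32 ≥ 605/16 ⇒ cruise phase
t_a = (55/8)/(5/4) = 11/2; v_peak = 55/8
d_cruise = 2035/32 − 605/16 = 825/32; t_c = (825/32)/(55/8) = 15/4
T = 2·11/2 + 15/4 = 59/4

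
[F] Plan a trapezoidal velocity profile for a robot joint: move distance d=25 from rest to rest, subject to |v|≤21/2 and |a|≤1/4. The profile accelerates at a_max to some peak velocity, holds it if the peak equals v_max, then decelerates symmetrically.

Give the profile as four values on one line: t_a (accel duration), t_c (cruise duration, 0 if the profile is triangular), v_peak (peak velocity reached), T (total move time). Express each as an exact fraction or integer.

(v_max)²/a_max = (21/2)²/(1/4) = 441
25 < 441 → triangular
v_peak = √(25·1/4) = √(25/4) = 5/2
t_a = (5/2)/(1/4) = 10; t_c = 0
T = 2·10 = 20

t_a=10 t_c=0 v_peak=5/2 T=20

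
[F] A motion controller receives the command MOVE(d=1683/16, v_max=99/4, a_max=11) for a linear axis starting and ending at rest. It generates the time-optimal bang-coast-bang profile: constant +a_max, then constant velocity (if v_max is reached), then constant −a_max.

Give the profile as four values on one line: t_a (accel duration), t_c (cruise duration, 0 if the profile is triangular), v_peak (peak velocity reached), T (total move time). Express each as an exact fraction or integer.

t_a=9/4 t_c=2 v_peak=99/4 T=13/2

vₘ²/aₘ = (99/4)²/11 = 891/16
1683/16 ≥ 891/16 ⇒ cruise phase
t_a = (99/4)/11 = 9/4; v_peak = 99/4
d_cruise = 1683/16 − 891/16 = 99/2; t_c = (99/2)/(99/4) = 2
T = 2·9/4 + 2 = 13/2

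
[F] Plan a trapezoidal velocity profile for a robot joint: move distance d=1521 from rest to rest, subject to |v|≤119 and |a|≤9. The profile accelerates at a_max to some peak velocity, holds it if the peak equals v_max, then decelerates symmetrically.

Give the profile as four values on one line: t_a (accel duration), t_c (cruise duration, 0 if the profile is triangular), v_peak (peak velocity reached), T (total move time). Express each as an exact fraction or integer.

v_max²/a_max = 119²/9 = 14161/9
1521 < 14161/9 → triangular
v_peak = √(1521·9) = √13689 = 117
t_a = 117/9 = 13; t_c = 0
T = 2·13 = 26

t_a=13 t_c=0 v_peak=117 T=26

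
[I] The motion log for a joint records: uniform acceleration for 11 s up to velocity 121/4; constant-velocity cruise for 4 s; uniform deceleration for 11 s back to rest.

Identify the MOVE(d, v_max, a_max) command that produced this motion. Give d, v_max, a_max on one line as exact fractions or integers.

d=1815/4 v_max=121/4 a_max=11/4

a_max = (121/4)/11 = 11/4
d_a = ½·121/4·11 = 1331/8; d_c = 121/4·4 = 121
d = 2·1331/8 + 121 = 1815/4
t_c = 4 > 0 so v_max = 121/4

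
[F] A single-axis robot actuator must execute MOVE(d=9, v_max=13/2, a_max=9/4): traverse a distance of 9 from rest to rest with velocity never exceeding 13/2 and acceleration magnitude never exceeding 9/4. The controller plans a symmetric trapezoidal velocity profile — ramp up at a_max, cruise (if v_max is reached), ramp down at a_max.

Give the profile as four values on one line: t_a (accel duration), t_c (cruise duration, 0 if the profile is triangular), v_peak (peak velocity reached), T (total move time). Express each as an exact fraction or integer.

t_a=2 t_c=0 v_peak=9/2 T=4

v_max²/a_max = (13/2)²/(9/4) = 169/9
9 < 169/9 ⇒ no cruise
v_peak = √(9·9/4) = √(81/4) = 9/2
t_a = (9/2)/(9/4) = 2; t_c = 0
T = 2·2 = 4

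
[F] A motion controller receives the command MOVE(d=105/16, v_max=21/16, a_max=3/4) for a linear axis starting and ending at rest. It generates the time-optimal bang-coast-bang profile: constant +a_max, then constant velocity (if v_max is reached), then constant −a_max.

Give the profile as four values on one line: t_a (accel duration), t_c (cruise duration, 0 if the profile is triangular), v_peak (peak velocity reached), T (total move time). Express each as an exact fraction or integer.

v_max²/a_max = (21/16)²/(3/4) = 147/64
105/16 ≥ 147/64 so v_max reached
t_a = (21/16)/(3/4) = 7/4; v_peak = 21/16
d_cruise = 105/16 − 147/64 = 273/64; t_c = (273/64)/(21/16) = 13/4
T = 2·7/4 + 13/4 = 27/4

t_a=7/4 t_c=13/4 v_peak=21/16 T=27/4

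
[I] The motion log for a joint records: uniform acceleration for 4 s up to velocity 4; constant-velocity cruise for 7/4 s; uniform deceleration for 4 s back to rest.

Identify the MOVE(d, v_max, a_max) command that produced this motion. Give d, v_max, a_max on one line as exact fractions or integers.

a_max = 4/4 = 1
d_a = ½·4·4 = 8; d_c = 4·7/4 = 7
d = 2·8 + 7 = 23
t_c = 7/4 > 0 ⇒ limit active, v_max = 4

d=23 v_max=4 a_max=1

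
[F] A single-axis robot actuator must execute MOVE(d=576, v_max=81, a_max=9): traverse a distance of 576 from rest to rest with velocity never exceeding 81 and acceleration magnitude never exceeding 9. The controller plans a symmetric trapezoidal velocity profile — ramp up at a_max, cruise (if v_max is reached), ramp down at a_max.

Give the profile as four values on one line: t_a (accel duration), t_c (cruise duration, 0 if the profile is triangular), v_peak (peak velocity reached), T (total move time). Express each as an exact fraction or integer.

v_max²/a_max = 81²/9 = 729
576 < 729 ⇒ no cruise
v_peak = √(576·9) = √5184 = 72
t_a = 72/9 = 8; t_c = 0
T = 2·8 = 16

t_a=8 t_c=0 v_peak=72 T=16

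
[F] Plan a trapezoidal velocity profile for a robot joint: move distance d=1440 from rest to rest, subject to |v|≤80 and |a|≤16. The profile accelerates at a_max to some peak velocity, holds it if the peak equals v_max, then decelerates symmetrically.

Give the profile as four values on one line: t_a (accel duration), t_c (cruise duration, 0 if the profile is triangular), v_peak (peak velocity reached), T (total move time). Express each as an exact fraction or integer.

t_a=5 t_c=13 v_peak=80 T=23

vₘ²/aₘ = 80²/16 = 400
1440 ≥ 400 → trapezoidal
t_a = 80/16 = 5; v_peak = 80
d_cruise = 1440 − 400 = 1040; t_c = 1040/80 = 13
T = 2·5 + 13 = 23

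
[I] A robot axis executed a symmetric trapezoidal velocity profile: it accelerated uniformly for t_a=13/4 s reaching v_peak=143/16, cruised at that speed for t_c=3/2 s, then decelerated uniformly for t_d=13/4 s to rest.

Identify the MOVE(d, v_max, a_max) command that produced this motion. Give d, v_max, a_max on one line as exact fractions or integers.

a_max = (143/16)/(13/4) = 11/4
d_a = ½·143/16·13/4 = 1859/128; d_c = 143/16·3/2 = 429/32
d = 2·1859/128 + 429/32 = 2717/64
t_c = 3/2 > 0 → v_max = v_peak = 143/16

d=2717/64 v_max=143/16 a_max=11/4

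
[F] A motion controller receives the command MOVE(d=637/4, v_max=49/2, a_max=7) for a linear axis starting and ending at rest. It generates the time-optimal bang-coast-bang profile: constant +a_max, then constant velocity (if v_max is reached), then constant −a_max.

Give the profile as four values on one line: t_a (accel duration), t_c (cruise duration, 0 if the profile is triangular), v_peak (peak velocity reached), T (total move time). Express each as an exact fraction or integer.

(v_max)²/a_max = (49/2)²/7 = 343/4
637/4 ≥ 343/4 → trapezoidal
t_a = (49/2)/7 = 7/2; v_peak = 49/2
d_cruise = 637/4 − 343/4 = 147/2; t_c = (147/2)/(49/2) = 3
T = 2·7/2 + 3 = 10

t_a=7/2 t_c=3 v_peak=49/2 T=10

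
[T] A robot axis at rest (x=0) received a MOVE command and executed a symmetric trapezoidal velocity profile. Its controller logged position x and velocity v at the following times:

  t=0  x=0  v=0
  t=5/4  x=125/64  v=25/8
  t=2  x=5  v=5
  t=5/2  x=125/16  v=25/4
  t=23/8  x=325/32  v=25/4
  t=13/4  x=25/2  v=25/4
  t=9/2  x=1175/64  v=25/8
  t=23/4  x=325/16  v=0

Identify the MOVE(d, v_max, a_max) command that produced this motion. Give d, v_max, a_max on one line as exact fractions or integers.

final state: t=23/4, x=325/16, v=0 → d = 325/16
a_max = (25/8−0)/(5/4−0) = 5/2
max v = 25/4 over t∈[5/2,13/4] → v_max = 25/4
check: 25/4·(5/2+3/4) = 325/16 ✓

d=325/16 v_max=25/4 a_max=5/2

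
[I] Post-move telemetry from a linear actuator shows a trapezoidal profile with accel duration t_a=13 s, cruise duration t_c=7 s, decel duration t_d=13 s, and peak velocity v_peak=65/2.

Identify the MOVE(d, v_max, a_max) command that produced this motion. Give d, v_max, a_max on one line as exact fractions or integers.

a_max = (65/2)/13 = 5/2
d_a = ½·65/2·13 = 845/4; d_c = 65/2·7 = 455/2
d = 2·845/4 + 455/2 = 650
t_c = 7 > 0 ⇒ limit active, v_max = 65/2

d=650 v_max=65/2 a_max=5/2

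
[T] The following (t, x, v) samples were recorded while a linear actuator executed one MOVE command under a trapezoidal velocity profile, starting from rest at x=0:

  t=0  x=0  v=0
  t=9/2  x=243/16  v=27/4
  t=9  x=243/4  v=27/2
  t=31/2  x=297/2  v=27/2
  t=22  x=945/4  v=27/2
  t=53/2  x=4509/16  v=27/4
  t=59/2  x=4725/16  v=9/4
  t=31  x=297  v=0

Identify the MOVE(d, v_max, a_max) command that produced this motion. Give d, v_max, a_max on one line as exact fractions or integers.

d=297 v_max=27/2 a_max=3/2

final state: t=31, x=297, v=0 → d = 297
a_max = (27/4−0)/(9/2−0) = 3/2
max v = 27/2 over t∈[9,22] → v_max = 27/2
check: 27/2·(9+13) = 297 ✓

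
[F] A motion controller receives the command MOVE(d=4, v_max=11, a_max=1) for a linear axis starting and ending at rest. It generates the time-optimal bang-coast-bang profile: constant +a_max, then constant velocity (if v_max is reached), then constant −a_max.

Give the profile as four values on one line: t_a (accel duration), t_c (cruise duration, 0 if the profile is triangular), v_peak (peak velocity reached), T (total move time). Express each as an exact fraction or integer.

t_a=2 t_c=0 v_peak=2 T=4

(v_max)²/a_max = 11²/1 = 121
4 < 121 ⇒ no cruise
v_peak = √(4·1) = √4 = 2
t_a = 2/1 = 2; t_c = 0
T = 2·2 = 4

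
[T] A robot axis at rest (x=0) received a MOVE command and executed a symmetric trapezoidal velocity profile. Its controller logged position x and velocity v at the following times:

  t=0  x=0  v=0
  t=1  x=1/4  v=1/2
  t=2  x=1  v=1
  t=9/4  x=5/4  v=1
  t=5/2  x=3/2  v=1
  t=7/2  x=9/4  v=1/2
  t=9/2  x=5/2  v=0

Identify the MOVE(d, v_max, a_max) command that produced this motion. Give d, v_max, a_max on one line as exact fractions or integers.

final state: t=9/2, x=5/2, v=0 → d = 5/2
a_max = (1/2−0)/(1−0) = 1/2
max v = 1 over t∈[2,5/2] → v_max = 1
check: 1·(2+1/2) = 5/2 ✓

d=5/2 v_max=1 a_max=1/2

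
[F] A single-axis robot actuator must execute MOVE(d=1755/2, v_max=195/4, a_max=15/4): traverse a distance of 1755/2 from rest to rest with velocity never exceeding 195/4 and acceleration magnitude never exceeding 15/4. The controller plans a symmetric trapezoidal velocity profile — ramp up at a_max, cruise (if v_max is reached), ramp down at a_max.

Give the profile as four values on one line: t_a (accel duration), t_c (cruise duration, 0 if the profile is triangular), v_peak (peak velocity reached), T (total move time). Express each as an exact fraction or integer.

t_a=13 t_c=5 v_peak=195/4 T=31

(v_max)²/a_max = (195/4)²/(15/4) = 2535/4
1755/2 ≥ 2535/4 so v_max reached
t_a = (195/4)/(15/4) = 13; v_peak = 195/4
d_cruise = 1755/2 − 2535/4 = 975/4; t_c = (975/4)/(195/4) = 5
T = 2·13 + 5 = 31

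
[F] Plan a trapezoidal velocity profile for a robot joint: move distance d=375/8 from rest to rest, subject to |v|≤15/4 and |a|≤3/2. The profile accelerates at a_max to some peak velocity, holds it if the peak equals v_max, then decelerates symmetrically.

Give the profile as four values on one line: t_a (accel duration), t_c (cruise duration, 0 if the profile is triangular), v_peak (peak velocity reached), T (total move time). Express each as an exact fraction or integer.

t_a=5/2 t_c=10 v_peak=15/4 T=15

v_max²/a_max = (15/4)²/(3/2) = 75/8
375/8 ≥ 75/8 so v_max reached
t_a = (15/4)/(3/2) = 5/2; v_peak = 15/4
d_cruise = 375/8 − 75/8 = 75/2; t_c = (75/2)/(15/4) = 10
T = 2·5/2 + 10 = 15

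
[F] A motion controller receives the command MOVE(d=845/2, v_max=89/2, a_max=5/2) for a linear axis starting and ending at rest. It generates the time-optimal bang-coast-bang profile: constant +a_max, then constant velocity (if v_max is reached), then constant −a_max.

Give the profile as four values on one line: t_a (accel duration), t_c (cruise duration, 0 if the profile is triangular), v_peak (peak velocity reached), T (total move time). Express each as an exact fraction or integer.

t_a=13 t_c=0 v_peak=65/2 T=26

vₘ²/aₘ = (89/2)²/(5/2) = 7921/10
845/2 < 7921/10 so t_c = 0
v_peak = √(845/2·5/2) = √(4225/4) = 65/2
t_a = (65/2)/(5/2) = 13; t_c = 0
T = 2·13 = 26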